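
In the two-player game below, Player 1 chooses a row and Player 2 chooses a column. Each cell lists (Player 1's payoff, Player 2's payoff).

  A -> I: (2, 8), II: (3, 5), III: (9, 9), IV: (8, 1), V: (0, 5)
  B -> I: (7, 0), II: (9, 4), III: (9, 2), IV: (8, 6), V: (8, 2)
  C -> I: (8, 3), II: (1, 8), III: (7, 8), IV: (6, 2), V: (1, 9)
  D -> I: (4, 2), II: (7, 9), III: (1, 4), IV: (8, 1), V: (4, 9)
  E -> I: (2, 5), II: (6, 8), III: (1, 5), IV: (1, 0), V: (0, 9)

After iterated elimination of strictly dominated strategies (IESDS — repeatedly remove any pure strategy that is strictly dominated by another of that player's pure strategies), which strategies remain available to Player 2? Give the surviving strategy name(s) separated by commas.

For Player 1, B strictly dominates E on the remaining columns (I: 7>2, II: 9>6, III: 9>1, IV: 8>1, V: 8>0); eliminate E.
Column I is eliminated: III beats it against every remaining row (A: 9>8, B: 2>0, C: 8>3, D: 4>2).
For Player 1, B strictly dominates C on the remaining columns (II: 9>1, III: 9>7, IV: 8>6, V: 8>1); eliminate C.
Among the remaining strategies, none is strictly dominated by another pure strategy of the same player, so the elimination stops.
Surviving strategies — Player 1: {A, B, D}; Player 2: {II, III, IV, V}.

II, III, IV, V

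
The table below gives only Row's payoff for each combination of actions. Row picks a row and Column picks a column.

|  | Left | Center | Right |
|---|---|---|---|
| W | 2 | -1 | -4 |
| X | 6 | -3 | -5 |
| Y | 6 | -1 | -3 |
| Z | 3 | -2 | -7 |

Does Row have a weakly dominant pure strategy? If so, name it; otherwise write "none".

Y vs W: Left: 6>2, Center: -1=-1, Right: -3>-4.
Y vs X: Left: 6=6, Center: -1>-3, Right: -3>-5.
Y vs Z: Left: 6>3, Center: -1>-2, Right: -3>-7.
Y is at least as good as every other strategy against every opponent action, so it is weakly dominant.

Y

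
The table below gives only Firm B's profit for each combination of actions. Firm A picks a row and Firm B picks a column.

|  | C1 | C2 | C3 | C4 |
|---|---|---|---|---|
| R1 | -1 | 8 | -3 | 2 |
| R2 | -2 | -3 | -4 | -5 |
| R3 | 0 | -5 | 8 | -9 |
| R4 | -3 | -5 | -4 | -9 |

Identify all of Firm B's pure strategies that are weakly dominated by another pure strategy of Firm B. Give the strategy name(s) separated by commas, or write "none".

C1 is not dominated — it holds its own against C2 at R2 (-2>-3); C3 at R1 (-1>-3); C4 at R2 (-2>-5).
Nothing dominates C2: C1 at R1 (8>-1); C3 at R1 (8>-3); C4 at R1 (8>2).
Nothing dominates C3: C1 at R3 (8>0); C2 at R3 (8>-5); C4 at R2 (-4>-5).
C2 weakly dominates C4 — R1: 8>2, R2: -3>-5, R3: -5>-9, R4: -5>-9.

C4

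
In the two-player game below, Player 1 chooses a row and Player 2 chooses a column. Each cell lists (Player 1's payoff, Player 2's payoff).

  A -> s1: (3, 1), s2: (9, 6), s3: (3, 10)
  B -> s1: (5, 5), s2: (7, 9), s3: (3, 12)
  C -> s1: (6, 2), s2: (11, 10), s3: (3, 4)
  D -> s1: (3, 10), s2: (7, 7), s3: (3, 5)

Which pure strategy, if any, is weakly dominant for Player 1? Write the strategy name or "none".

C

C vs A: s1: 6>3, s2: 11>9, s3: 3=3.
C vs B: s1: 6>5, s2: 11>7, s3: 3=3.
C vs D: s1: 6>3, s2: 11>7, s3: 3=3.
C is at least as good as every other strategy against every opponent action, so it is weakly dominant.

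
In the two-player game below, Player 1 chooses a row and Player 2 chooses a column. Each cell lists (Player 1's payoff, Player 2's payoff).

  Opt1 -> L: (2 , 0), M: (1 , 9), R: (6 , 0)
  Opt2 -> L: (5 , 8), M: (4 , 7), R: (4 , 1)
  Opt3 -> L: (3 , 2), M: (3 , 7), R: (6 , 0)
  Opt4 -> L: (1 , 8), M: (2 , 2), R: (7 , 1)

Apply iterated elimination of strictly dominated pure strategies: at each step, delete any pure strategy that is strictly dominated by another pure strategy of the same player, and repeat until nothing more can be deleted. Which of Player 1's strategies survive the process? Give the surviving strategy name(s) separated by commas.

Opt2

Column R is eliminated: M beats it against every remaining row (Opt1: 9>0, Opt2: 7>1, Opt3: 7>0, Opt4: 2>1).
For Player 1, Opt2 strictly dominates Opt1 on the remaining columns (L: 5>2, M: 4>1); eliminate Opt1.
Row Opt3 is eliminated: Opt2 beats it against every remaining column (L: 5>3, M: 4>3).
Player 1's strategy Opt4 is strictly dominated by Opt2 (L: 5>1, M: 4>2) and is removed.
Player 2's strategy M is strictly dominated by L (Opt2: 8>7) and is removed.
Among the remaining strategies, none is strictly dominated by another pure strategy of the same player, so the elimination stops.
Surviving strategies — Player 1: {Opt2}; Player 2: {L}.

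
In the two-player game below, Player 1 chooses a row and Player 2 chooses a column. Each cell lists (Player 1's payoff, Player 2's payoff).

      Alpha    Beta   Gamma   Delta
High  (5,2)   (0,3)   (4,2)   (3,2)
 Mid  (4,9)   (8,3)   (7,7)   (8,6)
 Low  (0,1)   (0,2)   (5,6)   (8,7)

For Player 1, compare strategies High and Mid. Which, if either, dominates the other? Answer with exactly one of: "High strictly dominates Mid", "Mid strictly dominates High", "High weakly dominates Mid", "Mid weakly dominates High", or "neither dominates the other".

Compare High to Mid across each choice by Player 2: Alpha: 5>4, Beta: 0<8, Gamma: 4<7, Delta: 3<8.
High does better at Alpha but worse at Beta, Gamma, Delta; neither strategy dominates the other.

neither dominates the other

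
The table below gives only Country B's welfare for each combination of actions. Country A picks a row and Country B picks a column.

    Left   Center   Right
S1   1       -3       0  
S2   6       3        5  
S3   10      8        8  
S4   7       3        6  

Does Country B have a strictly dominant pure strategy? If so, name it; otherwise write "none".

Left vs Center: S1: 1>-3, S2: 6>3, S3: 10>8, S4: 7>3.
Left vs Right: S1: 1>0, S2: 6>5, S3: 10>8, S4: 7>6.
Left strictly beats every other strategy against every opponent action, so it is strictly dominant.

Left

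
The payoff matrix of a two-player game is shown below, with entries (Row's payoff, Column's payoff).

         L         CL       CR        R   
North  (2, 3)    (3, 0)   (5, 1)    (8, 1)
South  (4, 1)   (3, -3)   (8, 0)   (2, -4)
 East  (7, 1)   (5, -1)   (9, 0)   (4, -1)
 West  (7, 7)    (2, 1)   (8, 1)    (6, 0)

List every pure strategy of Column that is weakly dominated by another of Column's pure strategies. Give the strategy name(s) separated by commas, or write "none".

CL, CR, R

L is not dominated — it holds its own against CL at North (3>0); CR at North (3>1); R at North (3>1).
L weakly dominates CL — North: 3>0, South: 1>-3, East: 1>-1, West: 7>1.
CR is weakly dominated by L (North: 3>1, South: 1>0, East: 1>0, West: 7>1).
L weakly dominates R — North: 3>1, South: 1>-4, East: 1>-1, West: 7>0.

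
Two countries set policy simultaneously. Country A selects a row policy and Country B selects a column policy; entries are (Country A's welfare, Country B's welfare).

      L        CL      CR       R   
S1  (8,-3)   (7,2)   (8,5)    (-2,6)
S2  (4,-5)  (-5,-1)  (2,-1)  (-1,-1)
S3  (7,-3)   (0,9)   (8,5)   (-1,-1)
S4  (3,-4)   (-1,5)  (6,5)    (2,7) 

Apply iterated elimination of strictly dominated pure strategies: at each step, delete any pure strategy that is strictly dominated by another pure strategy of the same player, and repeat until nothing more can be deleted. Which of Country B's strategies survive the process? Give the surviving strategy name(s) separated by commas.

CL, CR, R

Column L is eliminated: CL beats it against every remaining row (S1: 2>-3, S2: -1>-5, S3: 9>-3, S4: 5>-4).
Country A's strategy S2 is strictly dominated by S4 (CL: -1>-5, CR: 6>2, R: 2>-1) and is removed.
Among the remaining strategies, none is strictly dominated by another pure strategy of the same player, so the elimination stops.
Surviving strategies — Country A: {S1, S3, S4}; Country B: {CL, CR, R}.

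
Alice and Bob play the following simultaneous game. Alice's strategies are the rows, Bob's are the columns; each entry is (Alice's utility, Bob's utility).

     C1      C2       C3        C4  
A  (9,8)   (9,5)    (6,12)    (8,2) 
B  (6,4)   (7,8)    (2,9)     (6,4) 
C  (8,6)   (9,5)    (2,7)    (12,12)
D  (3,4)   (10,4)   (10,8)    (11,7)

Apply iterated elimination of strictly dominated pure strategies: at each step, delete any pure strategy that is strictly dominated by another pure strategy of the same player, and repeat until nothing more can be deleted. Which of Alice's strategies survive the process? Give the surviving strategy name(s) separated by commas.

For Alice, A strictly dominates B on the remaining columns (C1: 9>6, C2: 9>7, C3: 6>2, C4: 8>6); eliminate B.
For Bob, C3 strictly dominates C1 on the remaining rows (A: 12>8, C: 7>6, D: 8>4); eliminate C1.
Row A is eliminated: D beats it against every remaining column (C2: 10>9, C3: 10>6, C4: 11>8).
Bob's strategy C2 is strictly dominated by C3 (C: 7>5, D: 8>4) and is removed.
Among the remaining strategies, none is strictly dominated by another pure strategy of the same player, so the elimination stops.
Surviving strategies — Alice: {C, D}; Bob: {C3, C4}.

C, D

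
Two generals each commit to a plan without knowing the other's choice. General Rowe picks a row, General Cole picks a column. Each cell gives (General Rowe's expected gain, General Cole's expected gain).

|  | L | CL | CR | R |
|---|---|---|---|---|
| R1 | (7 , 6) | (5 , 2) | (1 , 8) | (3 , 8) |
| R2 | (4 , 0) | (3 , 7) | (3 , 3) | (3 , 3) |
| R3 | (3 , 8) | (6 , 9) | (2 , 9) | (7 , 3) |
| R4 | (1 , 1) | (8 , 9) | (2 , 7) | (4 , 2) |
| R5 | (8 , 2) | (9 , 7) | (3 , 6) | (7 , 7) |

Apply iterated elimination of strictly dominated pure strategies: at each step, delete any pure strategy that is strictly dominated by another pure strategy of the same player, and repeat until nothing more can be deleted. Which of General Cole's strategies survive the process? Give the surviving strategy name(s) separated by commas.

CL, CR, R

For General Rowe, R5 strictly dominates R1 on the remaining columns (L: 8>7, CL: 9>5, CR: 3>1, R: 7>3); eliminate R1.
For General Rowe, R5 strictly dominates R4 on the remaining columns (L: 8>1, CL: 9>8, CR: 3>2, R: 7>4); eliminate R4.
Column L is eliminated: CL beats it against every remaining row (R2: 7>0, R3: 9>8, R5: 7>2).
Among the remaining strategies, none is strictly dominated by another pure strategy of the same player, so the elimination stops.
Surviving strategies — General Rowe: {R2, R3, R5}; General Cole: {CL, CR, R}.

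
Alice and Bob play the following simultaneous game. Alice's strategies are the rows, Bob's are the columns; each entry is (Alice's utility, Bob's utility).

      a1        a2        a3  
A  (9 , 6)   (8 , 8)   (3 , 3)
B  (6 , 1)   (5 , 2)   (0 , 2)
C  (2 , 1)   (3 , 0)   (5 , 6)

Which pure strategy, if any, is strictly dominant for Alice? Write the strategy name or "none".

A fails to dominate C at a3 (3<5).
B fails to dominate A at a1 (6<9).
C fails to dominate A at a1 (2<9).
No single strategy dominates all the others.

none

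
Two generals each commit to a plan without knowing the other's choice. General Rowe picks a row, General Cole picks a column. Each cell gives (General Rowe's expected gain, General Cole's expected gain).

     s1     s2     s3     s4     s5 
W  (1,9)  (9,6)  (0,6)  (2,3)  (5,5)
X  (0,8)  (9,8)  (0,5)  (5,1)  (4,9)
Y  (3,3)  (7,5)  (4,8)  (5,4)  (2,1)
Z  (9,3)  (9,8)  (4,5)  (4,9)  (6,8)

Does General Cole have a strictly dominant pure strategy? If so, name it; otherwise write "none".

s1 fails to dominate s2 at X (8=8).
s2 fails to dominate s1 at W (6<9).
s3 fails to dominate s1 at W (6<9).
s4 fails to dominate s1 at W (3<9).
s5 fails to dominate s1 at W (5<9).
No single strategy dominates all the others.

none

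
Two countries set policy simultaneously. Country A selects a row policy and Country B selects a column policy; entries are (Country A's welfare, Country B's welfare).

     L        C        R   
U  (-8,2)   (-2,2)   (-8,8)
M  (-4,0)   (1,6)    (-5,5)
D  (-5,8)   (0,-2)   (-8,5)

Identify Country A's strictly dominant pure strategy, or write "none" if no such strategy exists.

M

M vs U: L: -4>-8, C: 1>-2, R: -5>-8.
M vs D: L: -4>-5, C: 1>0, R: -5>-8.
M strictly beats every other strategy against every opponent action, so it is strictly dominant.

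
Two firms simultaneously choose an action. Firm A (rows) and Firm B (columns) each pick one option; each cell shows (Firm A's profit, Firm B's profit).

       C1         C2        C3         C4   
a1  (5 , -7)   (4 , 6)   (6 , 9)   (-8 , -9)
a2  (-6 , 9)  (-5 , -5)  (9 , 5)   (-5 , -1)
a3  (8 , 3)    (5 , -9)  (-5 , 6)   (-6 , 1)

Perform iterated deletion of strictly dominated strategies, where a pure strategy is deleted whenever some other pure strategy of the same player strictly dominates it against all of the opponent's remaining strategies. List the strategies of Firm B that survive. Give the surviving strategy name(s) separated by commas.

C1, C3

Firm B's strategy C2 is strictly dominated by C3 (a1: 9>6, a2: 5>-5, a3: 6>-9) and is removed.
Firm B's strategy C4 is strictly dominated by C1 (a1: -7>-9, a2: 9>-1, a3: 3>1) and is removed.
Among the remaining strategies, none is strictly dominated by another pure strategy of the same player, so the elimination stops.
Surviving strategies — Firm A: {a1, a2, a3}; Firm B: {C1, C3}.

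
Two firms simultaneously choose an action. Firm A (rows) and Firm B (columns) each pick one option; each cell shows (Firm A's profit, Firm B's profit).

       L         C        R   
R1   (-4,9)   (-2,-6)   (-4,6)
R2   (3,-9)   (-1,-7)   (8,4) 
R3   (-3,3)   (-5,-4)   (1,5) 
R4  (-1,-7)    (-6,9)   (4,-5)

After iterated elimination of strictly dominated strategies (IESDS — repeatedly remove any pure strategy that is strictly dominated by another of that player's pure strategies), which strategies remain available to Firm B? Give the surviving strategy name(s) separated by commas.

R

For Firm A, R2 strictly dominates R1 on the remaining columns (L: 3>-4, C: -1>-2, R: 8>-4); eliminate R1.
Row R3 is eliminated: R2 beats it against every remaining column (L: 3>-3, C: -1>-5, R: 8>1).
For Firm A, R2 strictly dominates R4 on the remaining columns (L: 3>-1, C: -1>-6, R: 8>4); eliminate R4.
For Firm B, C strictly dominates L on the remaining rows (R2: -7>-9); eliminate L.
Column C is eliminated: R beats it against every remaining row (R2: 4>-7).
Among the remaining strategies, none is strictly dominated by another pure strategy of the same player, so the elimination stops.
Surviving strategies — Firm A: {R2}; Firm B: {R}.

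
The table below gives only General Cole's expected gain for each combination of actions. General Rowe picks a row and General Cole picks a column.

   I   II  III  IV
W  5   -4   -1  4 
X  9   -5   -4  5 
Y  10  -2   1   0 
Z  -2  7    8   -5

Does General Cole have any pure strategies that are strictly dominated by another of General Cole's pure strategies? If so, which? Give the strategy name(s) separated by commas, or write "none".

II, IV

Nothing dominates I: II at W (5>-4); III at W (5>-1); IV at W (5>4).
III strictly dominates II — W: -1>-4, X: -4>-5, Y: 1>-2, Z: 8>7.
III is not dominated — it holds its own against I at Z (8>-2); II at W (-1>-4); IV at Y (1>0).
I strictly dominates IV — W: 5>4, X: 9>5, Y: 10>0, Z: -2>-5.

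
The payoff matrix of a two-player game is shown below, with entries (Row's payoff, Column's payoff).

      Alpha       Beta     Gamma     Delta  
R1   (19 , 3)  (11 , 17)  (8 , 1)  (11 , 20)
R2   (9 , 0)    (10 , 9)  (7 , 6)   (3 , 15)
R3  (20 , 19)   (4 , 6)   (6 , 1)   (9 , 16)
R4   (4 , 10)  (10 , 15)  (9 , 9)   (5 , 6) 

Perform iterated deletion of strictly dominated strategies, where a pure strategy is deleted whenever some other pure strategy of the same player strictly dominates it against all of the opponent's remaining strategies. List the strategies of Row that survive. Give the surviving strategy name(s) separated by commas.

R1, R3

Row's strategy R2 is strictly dominated by R1 (Alpha: 19>9, Beta: 11>10, Gamma: 8>7, Delta: 11>3) and is removed.
Column Gamma is eliminated: Alpha beats it against every remaining row (R1: 3>1, R3: 19>1, R4: 10>9).
For Row, R1 strictly dominates R4 on the remaining columns (Alpha: 19>4, Beta: 11>10, Delta: 11>5); eliminate R4.
Column Beta is eliminated: Delta beats it against every remaining row (R1: 20>17, R3: 16>6).
Among the remaining strategies, none is strictly dominated by another pure strategy of the same player, so the elimination stops.
Surviving strategies — Row: {R1, R3}; Column: {Alpha, Delta}.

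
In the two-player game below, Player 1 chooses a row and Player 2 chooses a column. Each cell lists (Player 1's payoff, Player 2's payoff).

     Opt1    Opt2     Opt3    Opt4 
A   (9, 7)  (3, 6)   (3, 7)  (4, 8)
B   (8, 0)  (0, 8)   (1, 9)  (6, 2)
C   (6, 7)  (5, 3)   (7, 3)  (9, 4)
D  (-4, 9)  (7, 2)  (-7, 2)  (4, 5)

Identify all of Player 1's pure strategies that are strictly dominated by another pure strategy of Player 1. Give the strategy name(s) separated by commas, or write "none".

none

A: no other strategy beats it everywhere (B at Opt1 (9>8); C at Opt1 (9>6); D at Opt1 (9>-4)).
B: no other strategy beats it everywhere (A at Opt4 (6>4); C at Opt1 (8>6); D at Opt1 (8>-4)).
C is not dominated — it holds its own against A at Opt2 (5>3); B at Opt2 (5>0); D at Opt1 (6>-4).
D is not dominated — it holds its own against A at Opt2 (7>3); B at Opt2 (7>0); C at Opt2 (7>5).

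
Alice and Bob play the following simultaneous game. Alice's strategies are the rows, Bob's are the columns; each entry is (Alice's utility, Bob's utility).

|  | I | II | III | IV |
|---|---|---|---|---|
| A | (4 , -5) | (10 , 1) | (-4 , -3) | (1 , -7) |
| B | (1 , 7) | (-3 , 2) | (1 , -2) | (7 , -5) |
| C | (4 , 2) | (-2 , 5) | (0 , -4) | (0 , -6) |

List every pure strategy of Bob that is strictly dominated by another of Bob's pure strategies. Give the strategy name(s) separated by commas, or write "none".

I is not dominated — it holds its own against II at B (7>2); III at B (7>-2); IV at A (-5>-7).
Nothing dominates II: I at A (1>-5); III at A (1>-3); IV at A (1>-7).
III is strictly dominated by II (A: 1>-3, B: 2>-2, C: 5>-4).
IV is strictly dominated by I (A: -5>-7, B: 7>-5, C: 2>-6).

III, IV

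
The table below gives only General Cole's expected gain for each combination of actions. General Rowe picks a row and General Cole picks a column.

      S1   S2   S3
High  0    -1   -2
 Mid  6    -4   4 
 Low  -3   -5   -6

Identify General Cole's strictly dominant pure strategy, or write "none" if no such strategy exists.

S1

S1 vs S2: High: 0>-1, Mid: 6>-4, Low: -3>-5.
S1 vs S3: High: 0>-2, Mid: 6>4, Low: -3>-6.
S1 strictly beats every other strategy against every opponent action, so it is strictly dominant.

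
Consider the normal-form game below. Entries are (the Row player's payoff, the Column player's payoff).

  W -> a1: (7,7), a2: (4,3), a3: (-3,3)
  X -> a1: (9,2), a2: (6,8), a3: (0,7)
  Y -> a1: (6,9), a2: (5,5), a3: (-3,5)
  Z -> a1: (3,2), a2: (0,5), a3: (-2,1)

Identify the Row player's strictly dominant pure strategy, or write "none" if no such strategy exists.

X vs W: a1: 9>7, a2: 6>4, a3: 0>-3.
X vs Y: a1: 9>6, a2: 6>5, a3: 0>-3.
X vs Z: a1: 9>3, a2: 6>0, a3: 0>-2.
X strictly beats every other strategy against every opponent action, so it is strictly dominant.

X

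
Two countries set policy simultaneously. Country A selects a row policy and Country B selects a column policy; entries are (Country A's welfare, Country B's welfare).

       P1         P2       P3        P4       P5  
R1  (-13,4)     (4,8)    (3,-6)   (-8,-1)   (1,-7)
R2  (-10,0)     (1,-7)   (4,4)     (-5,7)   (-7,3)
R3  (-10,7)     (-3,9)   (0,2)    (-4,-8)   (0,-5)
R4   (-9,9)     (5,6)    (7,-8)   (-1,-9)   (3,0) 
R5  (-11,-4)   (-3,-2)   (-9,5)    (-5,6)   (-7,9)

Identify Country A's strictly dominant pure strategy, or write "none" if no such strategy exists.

R4

R4 vs R1: P1: -9>-13, P2: 5>4, P3: 7>3, P4: -1>-8, P5: 3>1.
R4 vs R2: P1: -9>-10, P2: 5>1, P3: 7>4, P4: -1>-5, P5: 3>-7.
R4 vs R3: P1: -9>-10, P2: 5>-3, P3: 7>0, P4: -1>-4, P5: 3>0.
R4 vs R5: P1: -9>-11, P2: 5>-3, P3: 7>-9, P4: -1>-5, P5: 3>-7.
R4 strictly beats every other strategy against every opponent action, so it is strictly dominant.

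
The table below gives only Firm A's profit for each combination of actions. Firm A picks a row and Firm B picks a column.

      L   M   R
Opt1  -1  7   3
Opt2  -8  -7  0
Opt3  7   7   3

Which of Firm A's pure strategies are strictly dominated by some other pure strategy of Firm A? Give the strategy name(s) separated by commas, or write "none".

Opt2

Opt1: no other strategy beats it everywhere (Opt2 at L (-1>-8); Opt3 at M (7=7)).
Opt1 strictly dominates Opt2 — L: -1>-8, M: 7>-7, R: 3>0.
Opt3 is not dominated — it holds its own against Opt1 at L (7>-1); Opt2 at L (7>-8).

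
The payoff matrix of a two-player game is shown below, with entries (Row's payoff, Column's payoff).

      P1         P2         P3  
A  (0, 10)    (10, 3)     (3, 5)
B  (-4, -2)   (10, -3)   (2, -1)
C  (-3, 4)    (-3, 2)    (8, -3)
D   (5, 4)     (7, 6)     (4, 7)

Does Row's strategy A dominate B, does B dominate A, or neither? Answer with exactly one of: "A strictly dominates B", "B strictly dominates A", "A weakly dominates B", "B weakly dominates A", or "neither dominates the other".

A weakly dominates B

Compare A to B across each opponent action: P1: 0>-4, P2: 10=10, P3: 3>2.
A is at least as good everywhere and strictly better somewhere (tied only at P2), so A weakly but not strictly dominates B.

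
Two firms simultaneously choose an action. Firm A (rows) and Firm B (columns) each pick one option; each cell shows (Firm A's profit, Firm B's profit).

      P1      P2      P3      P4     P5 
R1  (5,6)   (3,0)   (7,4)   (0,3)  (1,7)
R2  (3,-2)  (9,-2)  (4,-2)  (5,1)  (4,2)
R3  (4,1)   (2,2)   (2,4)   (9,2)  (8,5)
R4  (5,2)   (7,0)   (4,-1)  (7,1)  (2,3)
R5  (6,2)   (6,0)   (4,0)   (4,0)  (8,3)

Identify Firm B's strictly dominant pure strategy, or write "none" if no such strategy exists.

P5

P5 vs P1: R1: 7>6, R2: 2>-2, R3: 5>1, R4: 3>2, R5: 3>2.
P5 vs P2: R1: 7>0, R2: 2>-2, R3: 5>2, R4: 3>0, R5: 3>0.
P5 vs P3: R1: 7>4, R2: 2>-2, R3: 5>4, R4: 3>-1, R5: 3>0.
P5 vs P4: R1: 7>3, R2: 2>1, R3: 5>2, R4: 3>1, R5: 3>0.
P5 strictly beats every other strategy against every opponent action, so it is strictly dominant.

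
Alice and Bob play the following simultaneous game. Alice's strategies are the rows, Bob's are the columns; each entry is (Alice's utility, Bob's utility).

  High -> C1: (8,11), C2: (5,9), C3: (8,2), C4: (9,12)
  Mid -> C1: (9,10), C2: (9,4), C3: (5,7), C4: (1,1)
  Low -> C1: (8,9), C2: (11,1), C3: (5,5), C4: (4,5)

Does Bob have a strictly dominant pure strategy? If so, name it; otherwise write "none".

C1 fails to dominate C4 at High (11<12).
C2 fails to dominate C1 at High (9<11).
C3 fails to dominate C1 at High (2<11).
C4 fails to dominate C1 at Mid (1<10).
No single strategy dominates all the others.

none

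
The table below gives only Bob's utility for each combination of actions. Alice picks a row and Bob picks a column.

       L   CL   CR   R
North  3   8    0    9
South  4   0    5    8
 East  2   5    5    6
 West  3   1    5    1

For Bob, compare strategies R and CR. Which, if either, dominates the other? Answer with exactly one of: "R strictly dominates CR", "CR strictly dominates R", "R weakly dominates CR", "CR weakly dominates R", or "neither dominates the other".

neither dominates the other

Compare R to CR across each opponent action: North: 9>0, South: 8>5, East: 6>5, West: 1<5.
R does better at North, South, East but worse at West; neither strategy dominates the other.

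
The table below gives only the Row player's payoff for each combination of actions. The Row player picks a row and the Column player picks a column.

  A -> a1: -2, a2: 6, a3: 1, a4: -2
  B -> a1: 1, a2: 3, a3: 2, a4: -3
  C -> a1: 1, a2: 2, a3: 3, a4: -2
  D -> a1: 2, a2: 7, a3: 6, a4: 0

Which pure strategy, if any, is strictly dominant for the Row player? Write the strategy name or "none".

D vs A: a1: 2>-2, a2: 7>6, a3: 6>1, a4: 0>-2.
D vs B: a1: 2>1, a2: 7>3, a3: 6>2, a4: 0>-3.
D vs C: a1: 2>1, a2: 7>2, a3: 6>3, a4: 0>-2.
D strictly beats every other strategy against every opponent action, so it is strictly dominant.

D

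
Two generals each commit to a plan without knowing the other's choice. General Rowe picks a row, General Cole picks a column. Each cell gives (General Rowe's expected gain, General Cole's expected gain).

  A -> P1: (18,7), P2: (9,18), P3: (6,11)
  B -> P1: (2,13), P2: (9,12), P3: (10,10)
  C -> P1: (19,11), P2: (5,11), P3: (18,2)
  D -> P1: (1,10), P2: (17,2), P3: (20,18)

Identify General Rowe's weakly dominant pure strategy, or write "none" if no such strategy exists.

none

A fails to dominate B at P3 (6<10).
B fails to dominate A at P1 (2<18).
C fails to dominate A at P2 (5<9).
D fails to dominate A at P1 (1<18).
No single strategy dominates all the others.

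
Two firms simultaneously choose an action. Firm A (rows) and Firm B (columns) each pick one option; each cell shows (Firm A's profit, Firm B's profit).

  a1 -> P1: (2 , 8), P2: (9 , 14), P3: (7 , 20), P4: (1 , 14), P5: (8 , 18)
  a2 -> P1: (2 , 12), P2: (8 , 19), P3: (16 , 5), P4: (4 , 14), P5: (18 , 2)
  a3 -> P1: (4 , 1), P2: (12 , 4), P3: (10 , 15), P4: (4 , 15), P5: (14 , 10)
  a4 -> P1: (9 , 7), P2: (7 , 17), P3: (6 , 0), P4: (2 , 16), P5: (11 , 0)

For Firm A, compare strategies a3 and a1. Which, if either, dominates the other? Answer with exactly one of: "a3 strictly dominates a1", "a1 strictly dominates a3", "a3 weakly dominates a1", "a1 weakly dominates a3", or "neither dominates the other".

a3's payoffs vs a1's, by Firm B's action — P1: 4>2, P2: 12>9, P3: 10>7, P4: 4>1, P5: 14>8.
a3 gives a strictly higher payoff against every action of Firm B, so a3 strictly dominates a1.

a3 strictly dominates a1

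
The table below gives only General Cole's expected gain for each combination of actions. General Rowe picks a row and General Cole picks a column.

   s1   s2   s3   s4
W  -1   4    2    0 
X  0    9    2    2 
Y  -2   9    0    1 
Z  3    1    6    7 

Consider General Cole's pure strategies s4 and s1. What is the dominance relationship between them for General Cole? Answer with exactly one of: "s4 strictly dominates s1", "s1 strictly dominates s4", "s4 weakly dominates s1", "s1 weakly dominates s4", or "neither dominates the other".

Compare s4 to s1 across each opponent action: W: 0>-1, X: 2>0, Y: 1>-2, Z: 7>3.
s4 gives a strictly higher payoff against each opponent action, so s4 strictly dominates s1.

s4 strictly dominates s1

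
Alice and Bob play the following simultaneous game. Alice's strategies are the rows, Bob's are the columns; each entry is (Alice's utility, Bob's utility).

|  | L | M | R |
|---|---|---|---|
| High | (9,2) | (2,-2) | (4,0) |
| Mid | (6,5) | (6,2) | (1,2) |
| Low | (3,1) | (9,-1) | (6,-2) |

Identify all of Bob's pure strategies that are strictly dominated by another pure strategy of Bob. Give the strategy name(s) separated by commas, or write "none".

M, R

L: no other strategy beats it everywhere (M at High (2>-2); R at High (2>0)).
M: dominated, since L does at least as well everywhere (High: 2>-2, Mid: 5>2, Low: 1>-1).
R is strictly dominated by L (High: 2>0, Mid: 5>2, Low: 1>-2).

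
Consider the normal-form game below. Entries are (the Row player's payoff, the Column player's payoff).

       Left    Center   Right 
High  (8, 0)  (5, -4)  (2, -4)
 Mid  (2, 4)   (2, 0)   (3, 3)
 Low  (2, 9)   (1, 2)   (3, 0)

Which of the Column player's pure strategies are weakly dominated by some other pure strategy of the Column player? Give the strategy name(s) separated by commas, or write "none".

Center, Right

Left is not dominated — it holds its own against Center at High (0>-4); Right at High (0>-4).
Center is weakly dominated by Left (High: 0>-4, Mid: 4>0, Low: 9>2).
Right is weakly dominated by Left (High: 0>-4, Mid: 4>3, Low: 9>0).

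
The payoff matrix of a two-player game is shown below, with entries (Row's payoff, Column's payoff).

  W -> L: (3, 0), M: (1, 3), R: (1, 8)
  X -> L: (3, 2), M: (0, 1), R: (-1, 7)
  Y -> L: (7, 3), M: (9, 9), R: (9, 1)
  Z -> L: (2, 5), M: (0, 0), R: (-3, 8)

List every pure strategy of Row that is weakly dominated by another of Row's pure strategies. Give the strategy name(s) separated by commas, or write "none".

W, X, Z

W is weakly dominated by Y (L: 7>3, M: 9>1, R: 9>1).
W weakly dominates X — L: 3=3, M: 1>0, R: 1>-1.
Y is not dominated — it holds its own against W at L (7>3); X at L (7>3); Z at L (7>2).
Z: dominated, since W does at least as well everywhere (L: 3>2, M: 1>0, R: 1>-3).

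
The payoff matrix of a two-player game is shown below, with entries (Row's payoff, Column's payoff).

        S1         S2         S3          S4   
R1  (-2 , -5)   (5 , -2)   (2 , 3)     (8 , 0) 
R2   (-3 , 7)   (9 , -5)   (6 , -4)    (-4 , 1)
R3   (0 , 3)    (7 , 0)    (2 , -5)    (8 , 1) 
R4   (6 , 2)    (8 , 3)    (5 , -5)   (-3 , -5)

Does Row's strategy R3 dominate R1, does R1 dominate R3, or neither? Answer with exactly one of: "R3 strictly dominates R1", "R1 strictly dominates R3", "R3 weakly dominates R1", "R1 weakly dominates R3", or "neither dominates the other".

R3 weakly dominates R1

Compare R3 to R1 across every action of Column: S1: 0>-2, S2: 7>5, S3: 2=2, S4: 8=8.
R3 is at least as good everywhere and strictly better somewhere (tied only at S3, S4), so R3 weakly but not strictly dominates R1.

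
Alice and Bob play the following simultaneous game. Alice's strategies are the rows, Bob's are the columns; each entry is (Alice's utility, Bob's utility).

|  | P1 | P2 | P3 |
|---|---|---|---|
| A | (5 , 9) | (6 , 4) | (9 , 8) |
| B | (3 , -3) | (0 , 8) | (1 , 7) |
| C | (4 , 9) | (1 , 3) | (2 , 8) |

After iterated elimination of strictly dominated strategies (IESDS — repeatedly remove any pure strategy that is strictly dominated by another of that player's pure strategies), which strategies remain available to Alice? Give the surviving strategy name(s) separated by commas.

A

For Alice, A strictly dominates B on the remaining columns (P1: 5>3, P2: 6>0, P3: 9>1); eliminate B.
Alice's strategy C is strictly dominated by A (P1: 5>4, P2: 6>1, P3: 9>2) and is removed.
For Bob, P1 strictly dominates P2 on the remaining rows (A: 9>4); eliminate P2.
Bob's strategy P3 is strictly dominated by P1 (A: 9>8) and is removed.
Among the remaining strategies, none is strictly dominated by another pure strategy of the same player, so the elimination stops.
Surviving strategies — Alice: {A}; Bob: {P1}.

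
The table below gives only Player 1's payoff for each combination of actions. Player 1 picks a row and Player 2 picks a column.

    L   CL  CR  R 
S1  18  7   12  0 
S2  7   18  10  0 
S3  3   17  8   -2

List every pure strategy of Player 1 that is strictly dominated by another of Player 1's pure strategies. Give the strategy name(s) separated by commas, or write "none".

Nothing dominates S1: S2 at L (18>7); S3 at L (18>3).
S2 is not dominated — it holds its own against S1 at CL (18>7); S3 at L (7>3).
S3: dominated, since S2 does at least as well everywhere (L: 7>3, CL: 18>17, CR: 10>8, R: 0>-2).

S3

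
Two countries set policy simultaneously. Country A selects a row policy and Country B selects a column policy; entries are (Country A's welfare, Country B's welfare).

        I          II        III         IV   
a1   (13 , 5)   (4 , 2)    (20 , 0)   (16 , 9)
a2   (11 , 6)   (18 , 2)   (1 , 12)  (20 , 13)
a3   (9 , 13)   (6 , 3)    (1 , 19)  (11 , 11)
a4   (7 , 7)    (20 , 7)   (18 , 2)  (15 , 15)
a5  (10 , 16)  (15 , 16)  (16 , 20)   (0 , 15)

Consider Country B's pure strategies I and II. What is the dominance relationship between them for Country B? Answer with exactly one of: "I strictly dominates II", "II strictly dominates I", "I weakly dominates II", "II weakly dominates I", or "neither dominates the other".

Compare I to II across every action of Country A: a1: 5>2, a2: 6>2, a3: 13>3, a4: 7=7, a5: 16=16.
I is at least as good everywhere and strictly better somewhere (tied only at a4, a5), so I weakly but not strictly dominates II.

I weakly dominates II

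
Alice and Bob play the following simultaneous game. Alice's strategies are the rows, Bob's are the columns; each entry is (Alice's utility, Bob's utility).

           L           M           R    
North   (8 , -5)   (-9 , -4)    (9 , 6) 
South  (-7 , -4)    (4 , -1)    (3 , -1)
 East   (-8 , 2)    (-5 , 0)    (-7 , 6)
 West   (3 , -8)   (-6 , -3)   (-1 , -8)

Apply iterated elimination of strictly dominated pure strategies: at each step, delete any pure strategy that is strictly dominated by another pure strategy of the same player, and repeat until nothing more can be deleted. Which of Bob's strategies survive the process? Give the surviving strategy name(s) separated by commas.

M, R

Alice's strategy East is strictly dominated by South (L: -7>-8, M: 4>-5, R: 3>-7) and is removed.
Bob's strategy L is strictly dominated by M (North: -4>-5, South: -1>-4, West: -3>-8) and is removed.
For Alice, South strictly dominates West on the remaining columns (M: 4>-6, R: 3>-1); eliminate West.
Among the remaining strategies, none is strictly dominated by another pure strategy of the same player, so the elimination stops.
Surviving strategies — Alice: {North, South}; Bob: {M, R}.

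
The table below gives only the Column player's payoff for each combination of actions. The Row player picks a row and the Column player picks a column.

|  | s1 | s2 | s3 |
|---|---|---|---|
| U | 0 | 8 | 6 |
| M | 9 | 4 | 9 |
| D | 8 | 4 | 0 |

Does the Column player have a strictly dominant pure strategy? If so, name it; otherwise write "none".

s1 fails to dominate s2 at U (0<8).
s2 fails to dominate s1 at M (4<9).
s3 fails to dominate s1 at M (9=9).
No single strategy dominates all the others.

none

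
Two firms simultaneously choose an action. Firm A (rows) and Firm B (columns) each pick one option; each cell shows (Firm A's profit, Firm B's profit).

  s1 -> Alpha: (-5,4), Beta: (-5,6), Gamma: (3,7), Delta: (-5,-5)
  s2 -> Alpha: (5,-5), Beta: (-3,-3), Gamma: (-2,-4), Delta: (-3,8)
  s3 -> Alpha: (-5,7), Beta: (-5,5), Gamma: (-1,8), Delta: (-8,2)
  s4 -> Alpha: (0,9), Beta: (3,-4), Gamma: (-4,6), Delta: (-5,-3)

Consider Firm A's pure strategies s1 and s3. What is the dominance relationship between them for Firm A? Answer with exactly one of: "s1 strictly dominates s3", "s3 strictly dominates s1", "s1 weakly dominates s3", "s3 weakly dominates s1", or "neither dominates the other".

s1 weakly dominates s3

s1's payoffs vs s3's, by Firm B's action — Alpha: -5=-5, Beta: -5=-5, Gamma: 3>-1, Delta: -5>-8.
s1 is at least as good everywhere and strictly better somewhere (tied only at Alpha, Beta), so s1 weakly but not strictly dominates s3.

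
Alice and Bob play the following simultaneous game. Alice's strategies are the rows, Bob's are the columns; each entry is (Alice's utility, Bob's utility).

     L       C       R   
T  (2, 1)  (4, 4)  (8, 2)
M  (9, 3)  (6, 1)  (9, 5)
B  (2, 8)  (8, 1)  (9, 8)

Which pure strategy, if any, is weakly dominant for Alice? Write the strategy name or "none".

T fails to dominate M at L (2<9).
M fails to dominate B at C (6<8).
B fails to dominate M at L (2<9).
No single strategy dominates all the others.

none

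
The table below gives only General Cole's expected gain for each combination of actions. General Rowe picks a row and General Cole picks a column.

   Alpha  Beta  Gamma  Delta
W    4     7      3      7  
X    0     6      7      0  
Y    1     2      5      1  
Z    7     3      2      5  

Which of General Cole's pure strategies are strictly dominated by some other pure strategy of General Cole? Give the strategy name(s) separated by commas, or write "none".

none

Nothing dominates Alpha: Beta at Z (7>3); Gamma at W (4>3); Delta at X (0=0).
Nothing dominates Beta: Alpha at W (7>4); Gamma at W (7>3); Delta at W (7=7).
Gamma is not dominated — it holds its own against Alpha at X (7>0); Beta at X (7>6); Delta at X (7>0).
Delta is not dominated — it holds its own against Alpha at W (7>4); Beta at W (7=7); Gamma at W (7>3).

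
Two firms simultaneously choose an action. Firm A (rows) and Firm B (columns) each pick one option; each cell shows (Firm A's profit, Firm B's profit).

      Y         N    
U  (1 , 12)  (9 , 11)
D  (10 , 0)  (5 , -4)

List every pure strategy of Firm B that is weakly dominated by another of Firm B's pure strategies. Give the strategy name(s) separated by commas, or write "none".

N

Y is not dominated — it holds its own against N at U (12>11).
N: dominated, since Y does at least as well everywhere (U: 12>11, D: 0>-4).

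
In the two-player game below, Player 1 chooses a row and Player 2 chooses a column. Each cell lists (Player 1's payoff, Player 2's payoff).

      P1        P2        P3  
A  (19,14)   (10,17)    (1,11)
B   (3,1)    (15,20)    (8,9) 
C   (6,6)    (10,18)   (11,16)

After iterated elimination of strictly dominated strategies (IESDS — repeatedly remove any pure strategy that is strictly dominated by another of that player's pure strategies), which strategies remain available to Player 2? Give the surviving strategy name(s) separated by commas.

P2

Player 2's strategy P1 is strictly dominated by P2 (A: 17>14, B: 20>1, C: 18>6) and is removed.
Row A is eliminated: B beats it against every remaining column (P2: 15>10, P3: 8>1).
Player 2's strategy P3 is strictly dominated by P2 (B: 20>9, C: 18>16) and is removed.
For Player 1, B strictly dominates C on the remaining columns (P2: 15>10); eliminate C.
Among the remaining strategies, none is strictly dominated by another pure strategy of the same player, so the elimination stops.
Surviving strategies — Player 1: {B}; Player 2: {P2}.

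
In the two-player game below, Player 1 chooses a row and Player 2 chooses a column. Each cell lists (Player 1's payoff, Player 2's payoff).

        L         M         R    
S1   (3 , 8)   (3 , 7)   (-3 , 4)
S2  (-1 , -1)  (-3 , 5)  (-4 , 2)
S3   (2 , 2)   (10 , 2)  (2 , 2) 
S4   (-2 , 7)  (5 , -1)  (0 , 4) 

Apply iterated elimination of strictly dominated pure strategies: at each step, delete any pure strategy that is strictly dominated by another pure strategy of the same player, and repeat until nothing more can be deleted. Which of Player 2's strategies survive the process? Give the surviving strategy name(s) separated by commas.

L, M, R

Player 1's strategy S2 is strictly dominated by S1 (L: 3>-1, M: 3>-3, R: -3>-4) and is removed.
Row S4 is eliminated: S3 beats it against every remaining column (L: 2>-2, M: 10>5, R: 2>0).
Among the remaining strategies, none is strictly dominated by another pure strategy of the same player, so the elimination stops.
Surviving strategies — Player 1: {S1, S3}; Player 2: {L, M, R}.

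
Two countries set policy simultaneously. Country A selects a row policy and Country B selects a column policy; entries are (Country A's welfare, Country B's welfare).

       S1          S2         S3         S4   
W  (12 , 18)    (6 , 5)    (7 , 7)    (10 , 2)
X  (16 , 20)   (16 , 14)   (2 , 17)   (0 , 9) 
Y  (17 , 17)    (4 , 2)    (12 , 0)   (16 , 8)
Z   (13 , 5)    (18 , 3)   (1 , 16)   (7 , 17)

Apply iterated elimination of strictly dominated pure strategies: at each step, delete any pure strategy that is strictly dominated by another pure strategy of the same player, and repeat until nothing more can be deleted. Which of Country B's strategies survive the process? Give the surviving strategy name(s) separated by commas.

S1

For Country B, S1 strictly dominates S2 on the remaining rows (W: 18>5, X: 20>14, Y: 17>2, Z: 5>3); eliminate S2.
For Country A, Y strictly dominates W on the remaining columns (S1: 17>12, S3: 12>7, S4: 16>10); eliminate W.
Row X is eliminated: Y beats it against every remaining column (S1: 17>16, S3: 12>2, S4: 16>0).
For Country A, Y strictly dominates Z on the remaining columns (S1: 17>13, S3: 12>1, S4: 16>7); eliminate Z.
Column S3 is eliminated: S1 beats it against every remaining row (Y: 17>0).
For Country B, S1 strictly dominates S4 on the remaining rows (Y: 17>8); eliminate S4.
Among the remaining strategies, none is strictly dominated by another pure strategy of the same player, so the elimination stops.
Surviving strategies — Country A: {Y}; Country B: {S1}.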